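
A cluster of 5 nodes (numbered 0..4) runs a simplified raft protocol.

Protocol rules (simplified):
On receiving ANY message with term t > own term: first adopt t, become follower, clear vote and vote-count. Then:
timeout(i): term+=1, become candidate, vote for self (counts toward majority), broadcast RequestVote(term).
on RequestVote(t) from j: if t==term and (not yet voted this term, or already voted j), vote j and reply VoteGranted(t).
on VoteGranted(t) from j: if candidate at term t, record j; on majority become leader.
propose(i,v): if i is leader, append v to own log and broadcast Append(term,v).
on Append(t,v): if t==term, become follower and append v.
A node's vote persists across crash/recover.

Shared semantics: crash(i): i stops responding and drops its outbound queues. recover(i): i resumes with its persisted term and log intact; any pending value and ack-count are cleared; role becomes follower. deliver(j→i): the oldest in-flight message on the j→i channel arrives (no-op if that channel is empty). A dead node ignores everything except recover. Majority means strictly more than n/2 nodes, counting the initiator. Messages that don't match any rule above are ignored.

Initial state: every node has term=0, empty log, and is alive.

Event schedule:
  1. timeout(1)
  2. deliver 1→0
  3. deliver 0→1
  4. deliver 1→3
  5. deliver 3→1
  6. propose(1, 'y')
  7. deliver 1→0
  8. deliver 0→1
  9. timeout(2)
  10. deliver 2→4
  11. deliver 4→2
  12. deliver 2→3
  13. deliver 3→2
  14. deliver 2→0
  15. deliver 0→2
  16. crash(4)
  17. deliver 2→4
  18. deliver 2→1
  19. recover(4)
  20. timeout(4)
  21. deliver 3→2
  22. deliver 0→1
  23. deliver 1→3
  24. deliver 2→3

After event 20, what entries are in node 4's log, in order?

empty

e1 timeout(1): 1[cand,t=1,-]
e2 deliver 1→0: 0[foll,t=1,-]
e3 deliver 0→1: ·
e4 deliver 1→3: 3[foll,t=1,-]
e5 deliver 3→1: 1[lead,t=1,-]
e6 propose(1,'y'): 1[lead,t=1,y]
e7 deliver 1→0: 0[foll,t=1,y]
e8 deliver 0→1: ·
e9 timeout(2): 2[cand,t=1,-]
e10 deliver 2→4: 4[foll,t=1,-]
e11 deliver 4→2: ·
e12 deliver 2→3: ·
e13 deliver 3→2: ·
e14 deliver 2→0: ·
e15 deliver 0→2: ·
e16 crash(4): 4[✗foll,t=1,-]
e17 deliver 2→4: ·
e18 deliver 2→1: ·
e19 recover(4): 4[foll,t=1,-]
e20 timeout(4): 4[cand,t=2,-]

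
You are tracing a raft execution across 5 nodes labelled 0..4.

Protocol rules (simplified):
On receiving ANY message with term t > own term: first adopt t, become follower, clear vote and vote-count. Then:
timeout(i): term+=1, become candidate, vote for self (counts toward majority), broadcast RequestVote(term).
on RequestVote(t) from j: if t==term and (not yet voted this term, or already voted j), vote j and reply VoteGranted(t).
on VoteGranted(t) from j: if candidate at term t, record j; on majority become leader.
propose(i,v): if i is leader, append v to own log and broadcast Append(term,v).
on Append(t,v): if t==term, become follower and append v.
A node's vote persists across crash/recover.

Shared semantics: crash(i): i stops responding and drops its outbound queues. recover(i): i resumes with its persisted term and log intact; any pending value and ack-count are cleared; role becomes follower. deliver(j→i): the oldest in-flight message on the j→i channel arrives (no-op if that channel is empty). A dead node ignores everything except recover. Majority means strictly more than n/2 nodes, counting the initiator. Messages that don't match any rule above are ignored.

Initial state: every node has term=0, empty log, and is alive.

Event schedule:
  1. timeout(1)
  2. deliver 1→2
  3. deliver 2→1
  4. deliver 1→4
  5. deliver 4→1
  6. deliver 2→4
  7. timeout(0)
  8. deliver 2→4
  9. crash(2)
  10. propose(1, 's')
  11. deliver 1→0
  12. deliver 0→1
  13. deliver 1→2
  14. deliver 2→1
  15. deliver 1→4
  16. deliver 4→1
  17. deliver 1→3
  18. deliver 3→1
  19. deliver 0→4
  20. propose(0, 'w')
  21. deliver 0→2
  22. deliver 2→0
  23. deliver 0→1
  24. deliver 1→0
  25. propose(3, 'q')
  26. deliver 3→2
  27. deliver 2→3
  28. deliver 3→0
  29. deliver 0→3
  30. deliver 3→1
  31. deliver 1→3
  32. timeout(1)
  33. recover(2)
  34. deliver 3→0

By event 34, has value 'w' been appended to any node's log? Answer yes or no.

no

e1 timeout(1): 1[cand,t=1,-]
e2 deliver 1→2: 2[foll,t=1,-]
e3 deliver 2→1: ·
e4 deliver 1→4: 4[foll,t=1,-]
e5 deliver 4→1: 1[lead,t=1,-]
e6 deliver 2→4: ·
e7 timeout(0): 0[cand,t=1,-]
e8 deliver 2→4: ·
e9 crash(2): 2[✗foll,t=1,-]
e10 propose(1,'s'): 1[lead,t=1,s]
e11 deliver 1→0: ·
e12 deliver 0→1: ·
e13 deliver 1→2: ·
e14 deliver 2→1: ·
e15 deliver 1→4: 4[foll,t=1,s]
e16 deliver 4→1: ·
e17 deliver 1→3: 3[foll,t=1,-]
e18 deliver 3→1: ·
e19 deliver 0→4: ·
e20 propose(0,'w'): ·
e21 deliver 0→2: ·
e22 deliver 2→0: ·
e23 deliver 0→1: ·
e24 deliver 1→0: 0[foll,t=1,s]
e25 propose(3,'q'): ·
e26 deliver 3→2: ·
e27 deliver 2→3: ·
e28 deliver 3→0: ·
e29 deliver 0→3: ·
e30 deliver 3→1: ·
e31 deliver 1→3: 3[foll,t=1,s]
e32 timeout(1): 1[cand,t=2,s]
e33 recover(2): 2[foll,t=1,-]
e34 deliver 3→0: ·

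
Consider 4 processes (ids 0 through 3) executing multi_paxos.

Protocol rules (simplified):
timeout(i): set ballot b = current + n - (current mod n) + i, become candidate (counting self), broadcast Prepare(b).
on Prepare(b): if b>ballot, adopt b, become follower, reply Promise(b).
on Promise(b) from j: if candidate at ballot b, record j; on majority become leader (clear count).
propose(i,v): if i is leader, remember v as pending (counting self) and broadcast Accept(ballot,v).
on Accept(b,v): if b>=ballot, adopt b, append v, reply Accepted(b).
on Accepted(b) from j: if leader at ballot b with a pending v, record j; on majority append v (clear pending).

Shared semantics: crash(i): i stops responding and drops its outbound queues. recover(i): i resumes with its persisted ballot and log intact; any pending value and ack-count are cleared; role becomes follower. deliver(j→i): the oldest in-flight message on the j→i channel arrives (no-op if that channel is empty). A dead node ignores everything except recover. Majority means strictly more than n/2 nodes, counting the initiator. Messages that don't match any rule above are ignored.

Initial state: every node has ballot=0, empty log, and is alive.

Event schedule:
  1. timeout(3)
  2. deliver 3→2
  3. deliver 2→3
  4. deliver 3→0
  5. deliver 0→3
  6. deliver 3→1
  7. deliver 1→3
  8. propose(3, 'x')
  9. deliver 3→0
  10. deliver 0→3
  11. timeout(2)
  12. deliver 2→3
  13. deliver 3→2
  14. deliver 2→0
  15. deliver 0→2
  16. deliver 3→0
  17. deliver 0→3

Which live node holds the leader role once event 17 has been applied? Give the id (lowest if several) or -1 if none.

-1

step 1 timeout(3): 3={cand,b=7,log=-}
step 2 deliver 3→2: 2={foll,b=7,log=-}
step 3 deliver 2→3: —
step 4 deliver 3→0: 0={foll,b=7,log=-}
step 5 deliver 0→3: 3={lead,b=7,log=-}
step 6 deliver 3→1: 1={foll,b=7,log=-}
step 7 deliver 1→3: —
step 8 propose(3,'x'): —
step 9 deliver 3→0: 0={foll,b=7,log=x}
step 10 deliver 0→3: —
step 11 timeout(2): 2={cand,b=10,log=-}
step 12 deliver 2→3: 3={foll,b=10,log=-}
step 13 deliver 3→2: —
step 14 deliver 2→0: 0={foll,b=10,log=x}
step 15 deliver 0→2: —
step 16 deliver 3→0: —
step 17 deliver 0→3: —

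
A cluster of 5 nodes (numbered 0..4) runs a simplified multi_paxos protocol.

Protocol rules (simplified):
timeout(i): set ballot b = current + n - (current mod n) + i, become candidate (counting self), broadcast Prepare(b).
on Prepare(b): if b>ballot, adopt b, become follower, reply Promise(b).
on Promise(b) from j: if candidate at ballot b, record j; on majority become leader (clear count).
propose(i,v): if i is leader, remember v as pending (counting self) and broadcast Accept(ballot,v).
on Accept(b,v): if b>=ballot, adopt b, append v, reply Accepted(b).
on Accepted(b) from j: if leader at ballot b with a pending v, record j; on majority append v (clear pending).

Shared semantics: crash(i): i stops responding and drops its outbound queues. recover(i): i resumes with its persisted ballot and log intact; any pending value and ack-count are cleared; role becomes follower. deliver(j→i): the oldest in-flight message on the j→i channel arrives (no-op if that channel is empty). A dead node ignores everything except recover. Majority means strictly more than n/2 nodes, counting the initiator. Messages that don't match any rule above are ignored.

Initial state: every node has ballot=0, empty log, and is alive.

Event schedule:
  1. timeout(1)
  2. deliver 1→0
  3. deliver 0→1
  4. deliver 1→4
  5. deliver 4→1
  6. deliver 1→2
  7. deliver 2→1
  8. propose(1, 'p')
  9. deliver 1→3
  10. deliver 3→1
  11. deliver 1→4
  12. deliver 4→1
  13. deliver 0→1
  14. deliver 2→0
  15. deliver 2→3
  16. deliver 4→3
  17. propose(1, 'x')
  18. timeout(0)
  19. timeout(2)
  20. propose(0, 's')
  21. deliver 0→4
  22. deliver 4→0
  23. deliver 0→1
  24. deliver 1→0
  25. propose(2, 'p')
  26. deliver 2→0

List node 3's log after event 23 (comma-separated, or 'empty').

empty

after 1 — timeout(1): n1:cand/b6/[-]
after 2 — deliver 1→0: n0:foll/b6/[-]
after 3 — deliver 0→1: ·
after 4 — deliver 1→4: n4:foll/b6/[-]
after 5 — deliver 4→1: n1:lead/b6/[-]
after 6 — deliver 1→2: n2:foll/b6/[-]
after 7 — deliver 2→1: ·
after 8 — propose(1,'p'): ·
after 9 — deliver 1→3: n3:foll/b6/[-]
after 10 — deliver 3→1: ·
after 11 — deliver 1→4: n4:foll/b6/[p]
after 12 — deliver 4→1: ·
after 13 — deliver 0→1: ·
after 14 — deliver 2→0: ·
after 15 — deliver 2→3: ·
after 16 — deliver 4→3: ·
after 17 — propose(1,'x'): ·
after 18 — timeout(0): n0:cand/b10/[-]
after 19 — timeout(2): n2:cand/b12/[-]
after 20 — propose(0,'s'): ·
after 21 — deliver 0→4: n4:foll/b10/[p]
after 22 — deliver 4→0: ·
after 23 — deliver 0→1: n1:foll/b10/[-]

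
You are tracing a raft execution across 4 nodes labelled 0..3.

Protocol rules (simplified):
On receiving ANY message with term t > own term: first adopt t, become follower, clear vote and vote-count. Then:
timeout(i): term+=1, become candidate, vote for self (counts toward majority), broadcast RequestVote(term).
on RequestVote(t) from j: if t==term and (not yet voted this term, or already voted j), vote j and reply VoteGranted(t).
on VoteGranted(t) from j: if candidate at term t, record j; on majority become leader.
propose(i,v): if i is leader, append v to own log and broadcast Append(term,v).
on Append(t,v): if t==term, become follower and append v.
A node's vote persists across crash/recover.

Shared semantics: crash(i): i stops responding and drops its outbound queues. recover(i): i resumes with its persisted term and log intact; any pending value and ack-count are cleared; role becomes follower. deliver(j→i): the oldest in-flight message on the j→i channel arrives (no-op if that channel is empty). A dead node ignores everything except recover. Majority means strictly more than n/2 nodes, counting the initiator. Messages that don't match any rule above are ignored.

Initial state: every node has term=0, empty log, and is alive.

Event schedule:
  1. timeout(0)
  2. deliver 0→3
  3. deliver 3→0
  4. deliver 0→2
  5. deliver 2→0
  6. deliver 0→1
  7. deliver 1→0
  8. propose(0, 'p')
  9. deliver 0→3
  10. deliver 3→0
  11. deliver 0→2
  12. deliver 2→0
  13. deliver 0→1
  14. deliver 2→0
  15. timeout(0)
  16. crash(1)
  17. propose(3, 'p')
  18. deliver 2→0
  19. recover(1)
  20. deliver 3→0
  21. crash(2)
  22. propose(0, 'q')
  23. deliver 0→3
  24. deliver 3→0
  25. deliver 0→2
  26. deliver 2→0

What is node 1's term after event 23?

1. timeout(0):  <0:cand t1 ->
2. deliver 0→3:  <3:foll t1 ->
3. deliver 3→0:  nop
4. deliver 0→2:  <2:foll t1 ->
5. deliver 2→0:  <0:lead t1 ->
6. deliver 0→1:  <1:foll t1 ->
7. deliver 1→0:  nop
8. propose(0,'p'):  <0:lead t1 p>
9. deliver 0→3:  <3:foll t1 p>
10. deliver 3→0:  nop
11. deliver 0→2:  <2:foll t1 p>
12. deliver 2→0:  nop
13. deliver 0→1:  <1:foll t1 p>
14. deliver 2→0:  nop
15. timeout(0):  <0:cand t2 p>
16. crash(1):  <1:✗foll t1 p>
17. propose(3,'p'):  nop
18. deliver 2→0:  nop
19. recover(1):  <1:foll t1 p>
20. deliver 3→0:  nop
21. crash(2):  <2:✗foll t1 p>
22. propose(0,'q'):  nop
23. deliver 0→3:  <3:foll t2 p>

1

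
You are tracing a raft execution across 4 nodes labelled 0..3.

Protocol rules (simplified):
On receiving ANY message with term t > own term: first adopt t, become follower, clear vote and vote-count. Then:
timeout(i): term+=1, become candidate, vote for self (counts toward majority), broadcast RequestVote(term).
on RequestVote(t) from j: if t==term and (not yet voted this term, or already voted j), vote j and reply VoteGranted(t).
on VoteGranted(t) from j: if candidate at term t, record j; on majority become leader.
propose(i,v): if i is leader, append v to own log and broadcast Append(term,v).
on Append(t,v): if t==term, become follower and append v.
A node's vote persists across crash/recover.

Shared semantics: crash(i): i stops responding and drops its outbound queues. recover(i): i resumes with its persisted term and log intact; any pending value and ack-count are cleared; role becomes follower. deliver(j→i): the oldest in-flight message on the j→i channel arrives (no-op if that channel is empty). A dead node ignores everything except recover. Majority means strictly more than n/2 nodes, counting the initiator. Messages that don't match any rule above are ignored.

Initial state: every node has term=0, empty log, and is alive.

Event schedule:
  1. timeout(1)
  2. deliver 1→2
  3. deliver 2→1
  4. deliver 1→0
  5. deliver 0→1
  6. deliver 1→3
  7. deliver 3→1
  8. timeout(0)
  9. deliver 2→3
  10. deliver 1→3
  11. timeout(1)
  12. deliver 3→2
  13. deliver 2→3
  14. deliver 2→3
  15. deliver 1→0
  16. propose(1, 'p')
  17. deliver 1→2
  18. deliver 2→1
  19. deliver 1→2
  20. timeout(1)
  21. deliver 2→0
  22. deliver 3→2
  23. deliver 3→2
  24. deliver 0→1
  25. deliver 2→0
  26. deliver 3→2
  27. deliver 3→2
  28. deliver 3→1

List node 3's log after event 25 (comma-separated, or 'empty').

step 1 timeout(1): 1={cand,t=1,log=-}
step 2 deliver 1→2: 2={foll,t=1,log=-}
step 3 deliver 2→1: —
step 4 deliver 1→0: 0={foll,t=1,log=-}
step 5 deliver 0→1: 1={lead,t=1,log=-}
step 6 deliver 1→3: 3={foll,t=1,log=-}
step 7 deliver 3→1: —
step 8 timeout(0): 0={cand,t=2,log=-}
step 9 deliver 2→3: —
step 10 deliver 1→3: —
step 11 timeout(1): 1={cand,t=2,log=-}
step 12 deliver 3→2: —
step 13 deliver 2→3: —
step 14 deliver 2→3: —
step 15 deliver 1→0: —
step 16 propose(1,'p'): —
step 17 deliver 1→2: 2={foll,t=2,log=-}
step 18 deliver 2→1: —
step 19 deliver 1→2: —
step 20 timeout(1): 1={cand,t=3,log=-}
step 21 deliver 2→0: —
step 22 deliver 3→2: —
step 23 deliver 3→2: —
step 24 deliver 0→1: —
step 25 deliver 2→0: —

empty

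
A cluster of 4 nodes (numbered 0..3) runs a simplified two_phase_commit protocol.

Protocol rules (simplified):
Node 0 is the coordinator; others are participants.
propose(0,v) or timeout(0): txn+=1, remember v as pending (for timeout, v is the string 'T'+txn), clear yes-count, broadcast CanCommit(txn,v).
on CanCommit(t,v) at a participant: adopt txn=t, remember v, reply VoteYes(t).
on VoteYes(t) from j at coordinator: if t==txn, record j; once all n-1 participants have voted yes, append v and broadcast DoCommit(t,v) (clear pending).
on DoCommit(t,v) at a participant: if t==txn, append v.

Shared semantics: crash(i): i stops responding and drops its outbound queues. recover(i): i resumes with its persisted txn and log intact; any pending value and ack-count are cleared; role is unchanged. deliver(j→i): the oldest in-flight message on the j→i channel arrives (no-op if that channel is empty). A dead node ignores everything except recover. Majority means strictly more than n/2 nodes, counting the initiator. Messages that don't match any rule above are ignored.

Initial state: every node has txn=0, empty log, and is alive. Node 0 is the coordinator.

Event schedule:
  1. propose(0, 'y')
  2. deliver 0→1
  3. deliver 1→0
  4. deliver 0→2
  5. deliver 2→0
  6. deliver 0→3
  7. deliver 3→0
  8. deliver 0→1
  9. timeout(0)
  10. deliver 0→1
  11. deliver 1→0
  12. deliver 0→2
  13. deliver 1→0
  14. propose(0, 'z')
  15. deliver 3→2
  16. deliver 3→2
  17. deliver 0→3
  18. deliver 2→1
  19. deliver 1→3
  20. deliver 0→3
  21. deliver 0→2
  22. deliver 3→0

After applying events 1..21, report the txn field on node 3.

1. propose(0,'y'):  <0:coor t1 ->
2. deliver 0→1:  <1:part t1 ->
3. deliver 1→0:  nop
4. deliver 0→2:  <2:part t1 ->
5. deliver 2→0:  nop
6. deliver 0→3:  <3:part t1 ->
7. deliver 3→0:  <0:coor t1 y>
8. deliver 0→1:  <1:part t1 y>
9. timeout(0):  <0:coor t2 y>
10. deliver 0→1:  <1:part t2 y>
11. deliver 1→0:  nop
12. deliver 0→2:  <2:part t1 y>
13. deliver 1→0:  nop
14. propose(0,'z'):  <0:coor t3 y>
15. deliver 3→2:  nop
16. deliver 3→2:  nop
17. deliver 0→3:  <3:part t1 y>
18. deliver 2→1:  nop
19. deliver 1→3:  nop
20. deliver 0→3:  <3:part t2 y>
21. deliver 0→2:  <2:part t2 y>

2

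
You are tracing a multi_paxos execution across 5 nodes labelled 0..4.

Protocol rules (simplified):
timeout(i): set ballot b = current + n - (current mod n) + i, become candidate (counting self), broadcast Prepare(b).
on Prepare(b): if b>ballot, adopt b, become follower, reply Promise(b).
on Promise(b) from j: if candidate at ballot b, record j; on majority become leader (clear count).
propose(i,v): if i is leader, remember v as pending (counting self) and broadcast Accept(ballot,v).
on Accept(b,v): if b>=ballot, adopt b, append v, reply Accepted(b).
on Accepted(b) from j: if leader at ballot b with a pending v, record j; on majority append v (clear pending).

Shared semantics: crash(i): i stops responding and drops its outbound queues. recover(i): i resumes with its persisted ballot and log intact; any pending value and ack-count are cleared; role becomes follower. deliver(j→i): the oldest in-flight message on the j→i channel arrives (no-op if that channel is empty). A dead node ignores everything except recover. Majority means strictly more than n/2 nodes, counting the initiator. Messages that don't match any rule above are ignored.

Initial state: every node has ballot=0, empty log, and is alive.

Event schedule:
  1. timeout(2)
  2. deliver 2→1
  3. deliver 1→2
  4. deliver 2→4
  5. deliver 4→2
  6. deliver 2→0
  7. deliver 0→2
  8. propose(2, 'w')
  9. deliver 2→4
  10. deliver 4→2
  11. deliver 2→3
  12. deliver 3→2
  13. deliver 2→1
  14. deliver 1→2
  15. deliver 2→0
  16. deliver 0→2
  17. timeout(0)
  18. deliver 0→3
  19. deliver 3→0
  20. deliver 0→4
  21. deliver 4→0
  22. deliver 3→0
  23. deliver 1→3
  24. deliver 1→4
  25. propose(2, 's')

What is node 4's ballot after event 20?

10

after 1 — timeout(2): n2:cand/b7/[-]
after 2 — deliver 2→1: n1:foll/b7/[-]
after 3 — deliver 1→2: ·
after 4 — deliver 2→4: n4:foll/b7/[-]
after 5 — deliver 4→2: n2:lead/b7/[-]
after 6 — deliver 2→0: n0:foll/b7/[-]
after 7 — deliver 0→2: ·
after 8 — propose(2,'w'): ·
after 9 — deliver 2→4: n4:foll/b7/[w]
after 10 — deliver 4→2: ·
after 11 — deliver 2→3: n3:foll/b7/[-]
after 12 — deliver 3→2: ·
after 13 — deliver 2→1: n1:foll/b7/[w]
after 14 — deliver 1→2: n2:lead/b7/[w]
after 15 — deliver 2→0: n0:foll/b7/[w]
after 16 — deliver 0→2: ·
after 17 — timeout(0): n0:cand/b10/[w]
after 18 — deliver 0→3: n3:foll/b10/[-]
after 19 — deliver 3→0: ·
after 20 — deliver 0→4: n4:foll/b10/[w]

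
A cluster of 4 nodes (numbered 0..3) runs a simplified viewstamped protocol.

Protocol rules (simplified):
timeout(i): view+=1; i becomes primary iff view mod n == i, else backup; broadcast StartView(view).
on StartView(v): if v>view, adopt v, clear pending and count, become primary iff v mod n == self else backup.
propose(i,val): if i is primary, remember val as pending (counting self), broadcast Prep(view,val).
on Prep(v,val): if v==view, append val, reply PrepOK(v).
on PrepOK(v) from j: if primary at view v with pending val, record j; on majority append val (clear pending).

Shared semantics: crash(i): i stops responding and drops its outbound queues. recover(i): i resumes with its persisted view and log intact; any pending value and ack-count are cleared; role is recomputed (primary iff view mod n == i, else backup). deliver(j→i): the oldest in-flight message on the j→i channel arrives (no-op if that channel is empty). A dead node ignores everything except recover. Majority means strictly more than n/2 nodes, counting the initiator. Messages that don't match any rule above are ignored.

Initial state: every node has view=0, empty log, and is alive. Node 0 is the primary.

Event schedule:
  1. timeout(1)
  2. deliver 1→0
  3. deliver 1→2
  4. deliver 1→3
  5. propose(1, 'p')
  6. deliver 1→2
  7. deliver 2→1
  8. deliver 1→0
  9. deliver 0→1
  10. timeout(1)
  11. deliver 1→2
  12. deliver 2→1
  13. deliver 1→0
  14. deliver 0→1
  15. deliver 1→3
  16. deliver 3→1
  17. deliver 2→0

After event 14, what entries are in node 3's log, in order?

e1 timeout(1): 1[prim,v=1,-]
e2 deliver 1→0: 0[back,v=1,-]
e3 deliver 1→2: 2[back,v=1,-]
e4 deliver 1→3: 3[back,v=1,-]
e5 propose(1,'p'): ·
e6 deliver 1→2: 2[back,v=1,p]
e7 deliver 2→1: ·
e8 deliver 1→0: 0[back,v=1,p]
e9 deliver 0→1: 1[prim,v=1,p]
e10 timeout(1): 1[back,v=2,p]
e11 deliver 1→2: 2[prim,v=2,p]
e12 deliver 2→1: ·
e13 deliver 1→0: 0[back,v=2,p]
e14 deliver 0→1: ·

empty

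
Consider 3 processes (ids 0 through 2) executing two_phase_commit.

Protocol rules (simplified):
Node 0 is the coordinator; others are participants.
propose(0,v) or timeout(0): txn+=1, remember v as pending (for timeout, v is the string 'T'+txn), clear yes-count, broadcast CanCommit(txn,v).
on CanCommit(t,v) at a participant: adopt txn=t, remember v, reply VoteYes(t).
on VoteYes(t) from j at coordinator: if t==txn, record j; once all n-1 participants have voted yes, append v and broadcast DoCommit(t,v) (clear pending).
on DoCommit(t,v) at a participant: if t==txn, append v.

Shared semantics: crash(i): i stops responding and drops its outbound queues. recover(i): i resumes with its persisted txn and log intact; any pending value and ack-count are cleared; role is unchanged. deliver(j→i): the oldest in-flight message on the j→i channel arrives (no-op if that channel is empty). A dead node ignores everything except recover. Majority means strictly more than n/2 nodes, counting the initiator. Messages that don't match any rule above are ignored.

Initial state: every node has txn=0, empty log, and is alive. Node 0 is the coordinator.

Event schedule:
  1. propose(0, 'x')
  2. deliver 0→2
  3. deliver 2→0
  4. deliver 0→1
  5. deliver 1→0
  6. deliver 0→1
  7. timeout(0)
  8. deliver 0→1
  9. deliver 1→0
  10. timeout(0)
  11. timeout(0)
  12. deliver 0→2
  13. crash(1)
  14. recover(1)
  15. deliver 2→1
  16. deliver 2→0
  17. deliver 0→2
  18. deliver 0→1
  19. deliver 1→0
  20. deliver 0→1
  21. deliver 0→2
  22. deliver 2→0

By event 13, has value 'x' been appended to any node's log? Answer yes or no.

yes

e1 propose(0,'x'): 0[coor,t=1,-]
e2 deliver 0→2: 2[part,t=1,-]
e3 deliver 2→0: ·
e4 deliver 0→1: 1[part,t=1,-]
e5 deliver 1→0: 0[coor,t=1,x]
e6 deliver 0→1: 1[part,t=1,x]
e7 timeout(0): 0[coor,t=2,x]
e8 deliver 0→1: 1[part,t=2,x]
e9 deliver 1→0: ·
e10 timeout(0): 0[coor,t=3,x]
e11 timeout(0): 0[coor,t=4,x]
e12 deliver 0→2: 2[part,t=1,x]
e13 crash(1): 1[✗part,t=2,x]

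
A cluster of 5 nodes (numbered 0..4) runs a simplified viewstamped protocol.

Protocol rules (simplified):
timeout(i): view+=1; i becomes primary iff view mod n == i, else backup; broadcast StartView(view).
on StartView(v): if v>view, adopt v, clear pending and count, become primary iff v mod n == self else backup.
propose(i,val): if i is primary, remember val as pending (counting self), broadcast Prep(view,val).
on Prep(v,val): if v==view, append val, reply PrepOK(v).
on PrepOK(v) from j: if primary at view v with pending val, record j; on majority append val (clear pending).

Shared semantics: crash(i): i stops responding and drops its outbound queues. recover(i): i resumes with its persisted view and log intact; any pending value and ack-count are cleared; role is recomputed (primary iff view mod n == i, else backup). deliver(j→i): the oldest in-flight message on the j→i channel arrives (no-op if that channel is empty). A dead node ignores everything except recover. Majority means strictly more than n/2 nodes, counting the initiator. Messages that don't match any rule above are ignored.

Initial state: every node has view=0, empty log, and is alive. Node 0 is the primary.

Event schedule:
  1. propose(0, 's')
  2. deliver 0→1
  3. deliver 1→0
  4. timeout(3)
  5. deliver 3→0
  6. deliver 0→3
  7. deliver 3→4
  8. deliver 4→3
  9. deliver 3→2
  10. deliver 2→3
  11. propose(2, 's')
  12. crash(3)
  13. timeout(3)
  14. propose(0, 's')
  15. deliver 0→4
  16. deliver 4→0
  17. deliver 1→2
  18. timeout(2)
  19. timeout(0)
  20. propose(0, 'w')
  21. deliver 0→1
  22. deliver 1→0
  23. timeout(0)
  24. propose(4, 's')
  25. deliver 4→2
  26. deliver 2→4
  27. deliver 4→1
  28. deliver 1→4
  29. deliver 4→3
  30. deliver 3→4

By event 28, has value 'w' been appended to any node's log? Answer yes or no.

no

[1] propose(0,'s') → ∅
[2] deliver 0→1 → N1(back v0 [s])
[3] deliver 1→0 → ∅
[4] timeout(3) → N3(back v1 [-])
[5] deliver 3→0 → N0(back v1 [-])
[6] deliver 0→3 → ∅
[7] deliver 3→4 → N4(back v1 [-])
[8] deliver 4→3 → ∅
[9] deliver 3→2 → N2(back v1 [-])
[10] deliver 2→3 → ∅
[11] propose(2,'s') → ∅
[12] crash(3) → N3(✗back v1 [-])
[13] timeout(3) → ∅
[14] propose(0,'s') → ∅
[15] deliver 0→4 → ∅
[16] deliver 4→0 → ∅
[17] deliver 1→2 → ∅
[18] timeout(2) → N2(prim v2 [-])
[19] timeout(0) → N0(back v2 [-])
[20] propose(0,'w') → ∅
[21] deliver 0→1 → N1(back v2 [s])
[22] deliver 1→0 → ∅
[23] timeout(0) → N0(back v3 [-])
[24] propose(4,'s') → ∅
[25] deliver 4→2 → ∅
[26] deliver 2→4 → N4(back v2 [-])
[27] deliver 4→1 → ∅
[28] deliver 1→4 → ∅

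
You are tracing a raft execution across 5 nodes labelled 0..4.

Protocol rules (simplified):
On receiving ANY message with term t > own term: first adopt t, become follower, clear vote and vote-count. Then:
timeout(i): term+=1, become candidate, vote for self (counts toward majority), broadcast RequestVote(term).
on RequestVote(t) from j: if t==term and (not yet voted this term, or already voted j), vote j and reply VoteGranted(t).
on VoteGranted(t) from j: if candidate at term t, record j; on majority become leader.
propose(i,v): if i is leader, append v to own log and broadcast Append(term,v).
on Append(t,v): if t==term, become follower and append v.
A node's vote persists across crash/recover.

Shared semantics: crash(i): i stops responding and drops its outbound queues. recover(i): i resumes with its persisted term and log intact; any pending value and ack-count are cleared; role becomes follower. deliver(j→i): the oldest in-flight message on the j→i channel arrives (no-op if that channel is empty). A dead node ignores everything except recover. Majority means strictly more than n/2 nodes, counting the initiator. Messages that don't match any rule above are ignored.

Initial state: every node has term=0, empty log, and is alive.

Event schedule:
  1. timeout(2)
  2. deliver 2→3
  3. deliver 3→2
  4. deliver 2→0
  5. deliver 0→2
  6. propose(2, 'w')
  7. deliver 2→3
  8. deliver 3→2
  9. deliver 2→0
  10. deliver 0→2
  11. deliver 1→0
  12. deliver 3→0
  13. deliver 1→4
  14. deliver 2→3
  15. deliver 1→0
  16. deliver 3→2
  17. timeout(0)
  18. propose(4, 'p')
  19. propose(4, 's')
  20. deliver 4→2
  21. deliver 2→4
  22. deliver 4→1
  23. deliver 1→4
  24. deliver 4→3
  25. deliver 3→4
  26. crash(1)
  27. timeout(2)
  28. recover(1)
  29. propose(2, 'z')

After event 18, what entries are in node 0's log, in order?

1. timeout(2):  <2:cand t1 ->
2. deliver 2→3:  <3:foll t1 ->
3. deliver 3→2:  nop
4. deliver 2→0:  <0:foll t1 ->
5. deliver 0→2:  <2:lead t1 ->
6. propose(2,'w'):  <2:lead t1 w>
7. deliver 2→3:  <3:foll t1 w>
8. deliver 3→2:  nop
9. deliver 2→0:  <0:foll t1 w>
10. deliver 0→2:  nop
11. deliver 1→0:  nop
12. deliver 3→0:  nop
13. deliver 1→4:  nop
14. deliver 2→3:  nop
15. deliver 1→0:  nop
16. deliver 3→2:  nop
17. timeout(0):  <0:cand t2 w>
18. propose(4,'p'):  nop

w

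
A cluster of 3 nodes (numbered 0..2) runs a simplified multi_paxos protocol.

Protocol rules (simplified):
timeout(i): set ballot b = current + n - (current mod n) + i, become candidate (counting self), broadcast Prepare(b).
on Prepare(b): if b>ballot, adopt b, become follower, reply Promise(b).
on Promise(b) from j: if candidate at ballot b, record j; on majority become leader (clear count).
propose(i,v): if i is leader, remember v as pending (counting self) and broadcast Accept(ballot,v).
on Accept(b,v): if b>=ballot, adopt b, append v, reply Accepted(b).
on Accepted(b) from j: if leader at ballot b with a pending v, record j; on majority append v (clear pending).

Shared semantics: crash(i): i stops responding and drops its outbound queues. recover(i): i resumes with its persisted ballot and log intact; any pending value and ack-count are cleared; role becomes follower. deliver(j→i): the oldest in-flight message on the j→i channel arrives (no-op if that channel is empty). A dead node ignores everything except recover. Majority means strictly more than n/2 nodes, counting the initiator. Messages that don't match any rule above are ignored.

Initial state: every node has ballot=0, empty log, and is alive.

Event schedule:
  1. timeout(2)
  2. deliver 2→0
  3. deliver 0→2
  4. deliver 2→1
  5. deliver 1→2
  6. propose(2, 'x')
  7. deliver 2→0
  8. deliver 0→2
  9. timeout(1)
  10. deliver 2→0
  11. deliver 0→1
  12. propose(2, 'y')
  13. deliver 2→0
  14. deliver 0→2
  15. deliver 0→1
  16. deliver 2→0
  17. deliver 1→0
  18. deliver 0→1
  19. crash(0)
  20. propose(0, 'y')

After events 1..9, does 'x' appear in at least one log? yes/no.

after 1 — timeout(2): n2:cand/b5/[-]
after 2 — deliver 2→0: n0:foll/b5/[-]
after 3 — deliver 0→2: n2:lead/b5/[-]
after 4 — deliver 2→1: n1:foll/b5/[-]
after 5 — deliver 1→2: ·
after 6 — propose(2,'x'): ·
after 7 — deliver 2→0: n0:foll/b5/[x]
after 8 — deliver 0→2: n2:lead/b5/[x]
after 9 — timeout(1): n1:cand/b7/[-]

yes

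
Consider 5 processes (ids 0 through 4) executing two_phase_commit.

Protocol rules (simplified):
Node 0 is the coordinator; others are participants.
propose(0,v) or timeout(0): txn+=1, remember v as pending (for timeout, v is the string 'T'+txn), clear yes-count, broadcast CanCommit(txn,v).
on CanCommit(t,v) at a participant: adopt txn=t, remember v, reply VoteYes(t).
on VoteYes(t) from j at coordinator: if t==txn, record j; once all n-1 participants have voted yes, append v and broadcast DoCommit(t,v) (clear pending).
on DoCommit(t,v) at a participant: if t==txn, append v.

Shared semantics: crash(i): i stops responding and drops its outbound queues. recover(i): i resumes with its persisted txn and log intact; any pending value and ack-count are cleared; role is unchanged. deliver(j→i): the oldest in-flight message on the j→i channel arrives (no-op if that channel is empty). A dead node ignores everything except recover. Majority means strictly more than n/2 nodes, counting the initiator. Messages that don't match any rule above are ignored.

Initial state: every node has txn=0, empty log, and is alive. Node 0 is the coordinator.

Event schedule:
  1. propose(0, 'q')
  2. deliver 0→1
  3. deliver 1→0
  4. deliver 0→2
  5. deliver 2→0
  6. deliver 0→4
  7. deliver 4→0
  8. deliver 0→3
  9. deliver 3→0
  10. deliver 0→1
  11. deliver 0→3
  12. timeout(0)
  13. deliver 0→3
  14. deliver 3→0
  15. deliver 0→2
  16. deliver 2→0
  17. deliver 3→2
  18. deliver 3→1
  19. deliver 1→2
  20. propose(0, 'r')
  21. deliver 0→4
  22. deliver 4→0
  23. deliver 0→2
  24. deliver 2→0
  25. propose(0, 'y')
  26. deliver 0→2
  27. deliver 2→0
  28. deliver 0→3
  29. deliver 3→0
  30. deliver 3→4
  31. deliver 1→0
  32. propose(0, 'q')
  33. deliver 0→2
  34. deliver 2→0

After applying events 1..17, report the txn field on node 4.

1. propose(0,'q'):  <0:coor t1 ->
2. deliver 0→1:  <1:part t1 ->
3. deliver 1→0:  nop
4. deliver 0→2:  <2:part t1 ->
5. deliver 2→0:  nop
6. deliver 0→4:  <4:part t1 ->
7. deliver 4→0:  nop
8. deliver 0→3:  <3:part t1 ->
9. deliver 3→0:  <0:coor t1 q>
10. deliver 0→1:  <1:part t1 q>
11. deliver 0→3:  <3:part t1 q>
12. timeout(0):  <0:coor t2 q>
13. deliver 0→3:  <3:part t2 q>
14. deliver 3→0:  nop
15. deliver 0→2:  <2:part t1 q>
16. deliver 2→0:  nop
17. deliver 3→2:  nop

1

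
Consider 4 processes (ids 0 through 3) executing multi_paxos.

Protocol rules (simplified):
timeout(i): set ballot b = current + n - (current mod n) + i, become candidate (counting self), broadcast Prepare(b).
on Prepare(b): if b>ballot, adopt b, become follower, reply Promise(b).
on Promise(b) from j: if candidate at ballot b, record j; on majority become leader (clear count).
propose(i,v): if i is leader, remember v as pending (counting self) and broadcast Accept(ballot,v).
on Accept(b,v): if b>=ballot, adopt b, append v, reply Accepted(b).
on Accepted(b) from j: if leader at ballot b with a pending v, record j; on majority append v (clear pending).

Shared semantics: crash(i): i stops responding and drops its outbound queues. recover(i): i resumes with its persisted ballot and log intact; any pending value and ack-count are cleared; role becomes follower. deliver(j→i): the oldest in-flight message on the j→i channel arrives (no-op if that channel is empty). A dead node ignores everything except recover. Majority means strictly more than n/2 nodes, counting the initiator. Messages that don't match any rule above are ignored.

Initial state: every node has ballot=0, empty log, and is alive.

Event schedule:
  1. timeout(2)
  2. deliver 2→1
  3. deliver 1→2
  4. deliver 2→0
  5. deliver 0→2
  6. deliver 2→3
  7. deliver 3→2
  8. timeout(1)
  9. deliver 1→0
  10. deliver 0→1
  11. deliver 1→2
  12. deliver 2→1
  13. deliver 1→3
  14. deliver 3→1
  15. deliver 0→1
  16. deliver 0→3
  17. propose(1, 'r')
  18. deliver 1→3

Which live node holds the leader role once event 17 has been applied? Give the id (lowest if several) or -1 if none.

1

[1] timeout(2) → N2(cand b6 [-])
[2] deliver 2→1 → N1(foll b6 [-])
[3] deliver 1→2 → ∅
[4] deliver 2→0 → N0(foll b6 [-])
[5] deliver 0→2 → N2(lead b6 [-])
[6] deliver 2→3 → N3(foll b6 [-])
[7] deliver 3→2 → ∅
[8] timeout(1) → N1(cand b9 [-])
[9] deliver 1→0 → N0(foll b9 [-])
[10] deliver 0→1 → ∅
[11] deliver 1→2 → N2(foll b9 [-])
[12] deliver 2→1 → N1(lead b9 [-])
[13] deliver 1→3 → N3(foll b9 [-])
[14] deliver 3→1 → ∅
[15] deliver 0→1 → ∅
[16] deliver 0→3 → ∅
[17] propose(1,'r') → ∅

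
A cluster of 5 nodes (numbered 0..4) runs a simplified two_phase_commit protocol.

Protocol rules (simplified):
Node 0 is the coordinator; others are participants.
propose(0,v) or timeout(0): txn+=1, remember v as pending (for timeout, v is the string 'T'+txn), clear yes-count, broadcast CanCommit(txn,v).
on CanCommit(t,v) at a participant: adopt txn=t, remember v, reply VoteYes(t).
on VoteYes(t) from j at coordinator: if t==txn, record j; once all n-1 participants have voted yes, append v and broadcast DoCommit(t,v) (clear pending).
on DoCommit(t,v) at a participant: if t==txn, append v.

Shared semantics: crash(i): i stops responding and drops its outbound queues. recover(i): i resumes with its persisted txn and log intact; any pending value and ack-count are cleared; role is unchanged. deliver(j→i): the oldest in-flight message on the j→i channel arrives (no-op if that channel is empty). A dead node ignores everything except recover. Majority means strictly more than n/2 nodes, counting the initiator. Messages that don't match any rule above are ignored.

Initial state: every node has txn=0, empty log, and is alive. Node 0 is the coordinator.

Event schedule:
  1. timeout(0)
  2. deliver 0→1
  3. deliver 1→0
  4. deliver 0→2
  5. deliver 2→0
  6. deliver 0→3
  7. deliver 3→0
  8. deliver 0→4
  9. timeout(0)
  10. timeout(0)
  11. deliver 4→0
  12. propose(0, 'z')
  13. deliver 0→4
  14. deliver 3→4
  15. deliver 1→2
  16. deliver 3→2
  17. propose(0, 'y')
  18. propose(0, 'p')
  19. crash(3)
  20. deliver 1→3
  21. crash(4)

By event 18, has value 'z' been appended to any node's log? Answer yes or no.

no

step 1 timeout(0): 0={coor,t=1,log=-}
step 2 deliver 0→1: 1={part,t=1,log=-}
step 3 deliver 1→0: —
step 4 deliver 0→2: 2={part,t=1,log=-}
step 5 deliver 2→0: —
step 6 deliver 0→3: 3={part,t=1,log=-}
step 7 deliver 3→0: —
step 8 deliver 0→4: 4={part,t=1,log=-}
step 9 timeout(0): 0={coor,t=2,log=-}
step 10 timeout(0): 0={coor,t=3,log=-}
step 11 deliver 4→0: —
step 12 propose(0,'z'): 0={coor,t=4,log=-}
step 13 deliver 0→4: 4={part,t=2,log=-}
step 14 deliver 3→4: —
step 15 deliver 1→2: —
step 16 deliver 3→2: —
step 17 propose(0,'y'): 0={coor,t=5,log=-}
step 18 propose(0,'p'): 0={coor,t=6,log=-}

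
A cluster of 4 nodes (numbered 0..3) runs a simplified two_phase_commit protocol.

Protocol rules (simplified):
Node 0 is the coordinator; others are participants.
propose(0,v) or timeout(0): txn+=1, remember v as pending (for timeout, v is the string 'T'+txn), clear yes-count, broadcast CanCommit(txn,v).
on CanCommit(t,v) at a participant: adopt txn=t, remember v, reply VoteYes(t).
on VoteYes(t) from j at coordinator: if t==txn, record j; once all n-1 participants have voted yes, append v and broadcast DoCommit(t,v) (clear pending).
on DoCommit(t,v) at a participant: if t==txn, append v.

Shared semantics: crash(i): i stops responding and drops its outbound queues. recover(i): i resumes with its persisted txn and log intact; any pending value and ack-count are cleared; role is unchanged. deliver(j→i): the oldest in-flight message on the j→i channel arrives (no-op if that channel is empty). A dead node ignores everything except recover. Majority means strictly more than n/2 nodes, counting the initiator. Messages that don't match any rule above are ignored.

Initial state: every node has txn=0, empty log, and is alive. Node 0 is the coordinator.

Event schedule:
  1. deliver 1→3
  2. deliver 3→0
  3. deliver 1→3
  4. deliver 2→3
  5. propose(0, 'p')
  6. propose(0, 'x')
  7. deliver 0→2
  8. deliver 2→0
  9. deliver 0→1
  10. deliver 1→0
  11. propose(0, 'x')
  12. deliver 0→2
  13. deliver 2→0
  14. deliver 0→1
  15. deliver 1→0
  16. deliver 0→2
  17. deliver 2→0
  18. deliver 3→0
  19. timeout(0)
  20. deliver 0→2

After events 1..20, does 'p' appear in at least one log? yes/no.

no

after 1 — deliver 1→3: ·
after 2 — deliver 3→0: ·
after 3 — deliver 1→3: ·
after 4 — deliver 2→3: ·
after 5 — propose(0,'p'): n0:coor/t1/[-]
after 6 — propose(0,'x'): n0:coor/t2/[-]
after 7 — deliver 0→2: n2:part/t1/[-]
after 8 — deliver 2→0: ·
after 9 — deliver 0→1: n1:part/t1/[-]
after 10 — deliver 1→0: ·
after 11 — propose(0,'x'): n0:coor/t3/[-]
after 12 — deliver 0→2: n2:part/t2/[-]
after 13 — deliver 2→0: ·
after 14 — deliver 0→1: n1:part/t2/[-]
after 15 — deliver 1→0: ·
after 16 — deliver 0→2: n2:part/t3/[-]
after 17 — deliver 2→0: ·
after 18 — deliver 3→0: ·
after 19 — timeout(0): n0:coor/t4/[-]
after 20 — deliver 0→2: n2:part/t4/[-]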